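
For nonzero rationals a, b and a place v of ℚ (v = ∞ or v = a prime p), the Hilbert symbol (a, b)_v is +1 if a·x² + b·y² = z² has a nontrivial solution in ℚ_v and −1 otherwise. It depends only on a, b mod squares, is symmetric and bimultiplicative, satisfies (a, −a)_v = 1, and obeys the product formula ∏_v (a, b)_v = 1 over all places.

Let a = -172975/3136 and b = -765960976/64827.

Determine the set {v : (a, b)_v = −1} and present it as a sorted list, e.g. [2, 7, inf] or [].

Mod squares: a ≡ -6919, b ≡ -3. Check v ∈ {∞, 2, 3, 5, 7, 11, 17, 37}.
v=37: a=37^1·(≡22), b=37^2·(≡28) mod 37; (22|37)=-1, (28|37)=+1; (−1)^{1·2·18}·(-1)^2·(+1)^1 = +1.
v=3: a=3^0·(≡2), b=3^-3·(≡2) mod 3; (2|3)=-1, (2|3)=-1; (−1)^{0·-3·1}·(-1)^-3·(-1)^0 = -1.
v=11: a=11^1·(≡5), b=11^2·(≡6) mod 11; (5|11)=+1, (6|11)=-1; (−1)^{1·2·5}·(+1)^2·(-1)^1 = -1.
v=5: a=5^2·(≡1), b=5^0·(≡2) mod 5; (1|5)=+1, (2|5)=-1; (−1)^{2·0·2}·(+1)^0·(-1)^2 = +1.
v=7: a=7^-2·(≡2), b=7^-4·(≡4) mod 7; (2|7)=+1, (4|7)=+1; (−1)^{-2·-4·3}·(+1)^-4·(+1)^-2 = +1.
v=2: v_2(a)=-6, v_2(b)=4; units ≡ 1, 5 (mod 8); ε·ε+αω+βω = 0·0+-6·1+4·0 ≡ 0  ⇒  (a,b)_2 = +1.
v=17: a=17^1·(≡1), b=17^2·(≡3) mod 17; (1|17)=+1, (3|17)=-1; (−1)^{1·2·8}·(+1)^2·(-1)^1 = -1.
v=∞: -6919 < 0 and -3 < 0  ⇒  (a,b)_∞ = -1.
|Ram(-6919, -3)| = 4, even; anisotropic at {3, 11, 17, ∞}.

[3, 11, 17, inf]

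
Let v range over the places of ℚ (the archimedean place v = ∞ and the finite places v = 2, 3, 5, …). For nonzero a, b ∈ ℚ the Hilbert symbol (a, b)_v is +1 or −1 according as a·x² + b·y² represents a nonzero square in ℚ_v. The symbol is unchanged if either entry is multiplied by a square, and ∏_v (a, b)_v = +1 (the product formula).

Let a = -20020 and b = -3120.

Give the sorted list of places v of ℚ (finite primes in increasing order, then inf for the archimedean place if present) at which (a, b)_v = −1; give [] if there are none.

[3, inf]

Mod squares: a ≡ -5005, b ≡ -195. Check v ∈ {∞, 2, 3, 5, 7, 11, 13}.
v=7: a=7^1·(≡3), b=7^0·(≡2) mod 7; (3|7)=-1, (2|7)=+1; (−1)^{1·0·3}·(-1)^0·(+1)^1 = +1.
v=13: a=13^1·(≡7), b=13^1·(≡7) mod 13; (7|13)=-1, (7|13)=-1; (−1)^{1·1·6}·(-1)^1·(-1)^1 = +1.
v=2: v_2(a)=2, v_2(b)=4; units ≡ 3, 5 (mod 8); ε·ε+αω+βω = 1·0+2·1+4·1 ≡ 0  ⇒  (a,b)_2 = +1.
v=11: a=11^1·(≡6), b=11^0·(≡4) mod 11; (6|11)=-1, (4|11)=+1; (−1)^{1·0·5}·(-1)^0·(+1)^1 = +1.
v=3: a=3^0·(≡2), b=3^1·(≡1) mod 3; (2|3)=-1, (1|3)=+1; (−1)^{0·1·1}·(-1)^1·(+1)^0 = -1.
v=∞: -5005 < 0 and -195 < 0  ⇒  (a,b)_∞ = -1.
v=5: a=5^1·(≡1), b=5^1·(≡1) mod 5; (1|5)=+1, (1|5)=+1; (−1)^{1·1·2}·(+1)^1·(+1)^1 = +1.
Ram(-5005, -195) = {3, ∞}; no ℚ_3-point on the conic.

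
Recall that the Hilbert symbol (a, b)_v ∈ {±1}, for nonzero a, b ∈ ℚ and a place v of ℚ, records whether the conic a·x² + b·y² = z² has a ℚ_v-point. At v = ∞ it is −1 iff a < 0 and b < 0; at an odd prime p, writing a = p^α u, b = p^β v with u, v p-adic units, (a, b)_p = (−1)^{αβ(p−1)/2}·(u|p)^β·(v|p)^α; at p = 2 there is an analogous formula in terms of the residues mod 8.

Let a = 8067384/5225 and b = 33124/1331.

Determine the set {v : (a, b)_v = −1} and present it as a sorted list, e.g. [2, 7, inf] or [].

[3, 11, 13, 17]

Mod squares: a ≡ 277134, b ≡ 11. Check v ∈ {∞, 2, 3, 5, 7, 11, 13, 17, 19}.
v=2: v_2(a)=3, v_2(b)=2; units ≡ 7, 3 (mod 8); ε·ε+αω+βω = 1·1+3·1+2·0 ≡ 0  ⇒  (a,b)_2 = +1.
v=7: a=7^0·(≡1), b=7^2·(≡4) mod 7; (1|7)=+1, (4|7)=+1; (−1)^{0·2·3}·(+1)^2·(+1)^0 = +1.
v=∞: 277134 > 0 and 11 > 0  ⇒  (a,b)_∞ = +1.
v=11: a=11^-1·(≡3), b=11^-3·(≡3) mod 11; (3|11)=+1, (3|11)=+1; (−1)^{-1·-3·5}·(+1)^-3·(+1)^-1 = -1.
v=19: a=19^-1·(≡13), b=19^0·(≡7) mod 19; (13|19)=-1, (7|19)=+1; (−1)^{-1·0·9}·(-1)^0·(+1)^-1 = +1.
v=13: a=13^3·(≡7), b=13^2·(≡8) mod 13; (7|13)=-1, (8|13)=-1; (−1)^{3·2·6}·(-1)^2·(-1)^3 = -1.
v=5: a=5^-2·(≡1), b=5^0·(≡4) mod 5; (1|5)=+1, (4|5)=+1; (−1)^{-2·0·2}·(+1)^0·(+1)^-2 = +1.
v=3: a=3^3·(≡2), b=3^0·(≡2) mod 3; (2|3)=-1, (2|3)=-1; (−1)^{3·0·1}·(-1)^0·(-1)^3 = -1.
v=17: a=17^1·(≡8), b=17^0·(≡5) mod 17; (8|17)=+1, (5|17)=-1; (−1)^{1·0·8}·(+1)^0·(-1)^1 = -1.
(277134, 11 / ℚ) ramifies at {3, 11, 13, 17}: a division algebra.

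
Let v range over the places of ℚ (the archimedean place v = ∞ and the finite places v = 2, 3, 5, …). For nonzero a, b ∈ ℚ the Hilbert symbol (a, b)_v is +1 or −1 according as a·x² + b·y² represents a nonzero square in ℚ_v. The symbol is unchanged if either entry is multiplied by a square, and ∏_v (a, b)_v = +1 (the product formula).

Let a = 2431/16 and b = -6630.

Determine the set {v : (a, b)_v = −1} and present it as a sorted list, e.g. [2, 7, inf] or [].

[13, 17]

Mod squares: a ≡ 2431, b ≡ -6630. Check v ∈ {∞, 2, 3, 5, 11, 13, 17}.
v=13: a=13^1·(≡6), b=13^1·(≡10) mod 13; (6|13)=-1, (10|13)=+1; (−1)^{1·1·6}·(-1)^1·(+1)^1 = -1.
v=3: a=3^0·(≡1), b=3^1·(≡1) mod 3; (1|3)=+1, (1|3)=+1; (−1)^{0·1·1}·(+1)^1·(+1)^0 = +1.
v=5: a=5^0·(≡1), b=5^1·(≡4) mod 5; (1|5)=+1, (4|5)=+1; (−1)^{0·1·2}·(+1)^1·(+1)^0 = +1.
v=17: a=17^1·(≡10), b=17^1·(≡1) mod 17; (10|17)=-1, (1|17)=+1; (−1)^{1·1·8}·(-1)^1·(+1)^1 = -1.
v=∞: 2431 > 0 and -6630 < 0  ⇒  (a,b)_∞ = +1.
v=2: v_2(a)=-4, v_2(b)=1; units ≡ 7, 5 (mod 8); ε·ε+αω+βω = 1·0+-4·1+1·0 ≡ 0  ⇒  (a,b)_2 = +1.
v=11: a=11^1·(≡9), b=11^0·(≡3) mod 11; (9|11)=+1, (3|11)=+1; (−1)^{1·0·5}·(+1)^0·(+1)^1 = +1.
Ram(2431, -6630) = {13, 17}; no ℚ_13-point on the conic.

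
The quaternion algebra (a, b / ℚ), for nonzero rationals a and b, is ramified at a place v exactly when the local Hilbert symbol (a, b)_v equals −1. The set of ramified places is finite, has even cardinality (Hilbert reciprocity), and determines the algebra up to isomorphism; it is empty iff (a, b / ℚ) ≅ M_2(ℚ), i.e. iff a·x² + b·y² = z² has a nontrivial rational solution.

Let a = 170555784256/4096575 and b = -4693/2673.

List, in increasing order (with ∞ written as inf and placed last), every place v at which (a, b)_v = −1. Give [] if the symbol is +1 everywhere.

[2, 7, 11, 13]

Mod squares: a ≡ 7, b ≡ -429. Check v ∈ {∞, 2, 3, 5, 7, 11, 13, 17, 19}.
v=5: a=5^-2·(≡2), b=5^0·(≡4) mod 5; (2|5)=-1, (4|5)=+1; (−1)^{-2·0·2}·(-1)^0·(+1)^-2 = +1.
v=17: a=17^-2·(≡14), b=17^0·(≡4) mod 17; (14|17)=-1, (4|17)=+1; (−1)^{-2·0·8}·(-1)^0·(+1)^-2 = +1.
v=7: a=7^-1·(≡1), b=7^0·(≡3) mod 7; (1|7)=+1, (3|7)=-1; (−1)^{-1·0·3}·(+1)^0·(-1)^-1 = -1.
v=∞: 7 > 0 and -429 < 0  ⇒  (a,b)_∞ = +1.
v=3: a=3^-4·(≡1), b=3^-5·(≡1) mod 3; (1|3)=+1, (1|3)=+1; (−1)^{-4·-5·1}·(+1)^-5·(+1)^-4 = +1.
v=11: a=11^2·(≡10), b=11^-1·(≡4) mod 11; (10|11)=-1, (4|11)=+1; (−1)^{2·-1·5}·(-1)^-1·(+1)^2 = -1.
v=2: v_2(a)=6, v_2(b)=0; units ≡ 7, 3 (mod 8); ε·ε+αω+βω = 1·1+6·1+0·0 ≡ 1  ⇒  (a,b)_2 = -1.
v=19: a=19^4·(≡4), b=19^2·(≡18) mod 19; (4|19)=+1, (18|19)=-1; (−1)^{4·2·9}·(+1)^2·(-1)^4 = +1.
v=13: a=13^2·(≡8), b=13^1·(≡2) mod 13; (8|13)=-1, (2|13)=-1; (−1)^{2·1·6}·(-1)^1·(-1)^2 = -1.
Ram(7, -429) = {2, 7, 11, 13}; no ℚ_2-point on the conic.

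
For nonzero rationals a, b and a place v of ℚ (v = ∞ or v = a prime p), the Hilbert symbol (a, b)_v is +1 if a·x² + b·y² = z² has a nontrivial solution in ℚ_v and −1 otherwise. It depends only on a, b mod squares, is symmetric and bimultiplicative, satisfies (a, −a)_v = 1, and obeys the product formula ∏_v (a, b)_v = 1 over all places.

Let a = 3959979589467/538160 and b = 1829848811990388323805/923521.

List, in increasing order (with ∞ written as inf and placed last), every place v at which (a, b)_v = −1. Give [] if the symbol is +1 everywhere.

Mod squares: a ≡ 6545, b ≡ 5. Check v ∈ {∞, 2, 3, 5, 7, 11, 17, 19, 23, 31, 37}.
v=2: v_2(a)=-4, v_2(b)=0; units ≡ 1, 5 (mod 8); ε·ε+αω+βω = 0·0+-4·1+0·0 ≡ 0  ⇒  (a,b)_2 = +1.
v=37: a=37^2·(≡33), b=37^4·(≡13) mod 37; (33|37)=+1, (13|37)=-1; (−1)^{2·4·18}·(+1)^4·(-1)^2 = +1.
v=23: a=23^2·(≡2), b=23^2·(≡7) mod 23; (2|23)=+1, (7|23)=-1; (−1)^{2·2·11}·(+1)^2·(-1)^2 = +1.
v=∞: 6545 > 0 and 5 > 0  ⇒  (a,b)_∞ = +1.
v=5: a=5^-1·(≡1), b=5^1·(≡1) mod 5; (1|5)=+1, (1|5)=+1; (−1)^{-1·1·2}·(+1)^1·(+1)^-1 = +1.
v=11: a=11^1·(≡5), b=11^2·(≡1) mod 11; (5|11)=+1, (1|11)=+1; (−1)^{1·2·5}·(+1)^2·(+1)^1 = +1.
v=7: a=7^-1·(≡1), b=7^0·(≡5) mod 7; (1|7)=+1, (5|7)=-1; (−1)^{-1·0·3}·(+1)^0·(-1)^-1 = -1.
v=3: a=3^4·(≡2), b=3^4·(≡2) mod 3; (2|3)=-1, (2|3)=-1; (−1)^{4·4·1}·(-1)^4·(-1)^4 = +1.
v=19: a=19^2·(≡16), b=19^4·(≡4) mod 19; (16|19)=+1, (4|19)=+1; (−1)^{2·4·9}·(+1)^4·(+1)^2 = +1.
v=17: a=17^1·(≡12), b=17^2·(≡12) mod 17; (12|17)=-1, (12|17)=-1; (−1)^{1·2·8}·(-1)^2·(-1)^1 = -1.
v=31: a=31^-2·(≡9), b=31^-4·(≡10) mod 31; (9|31)=+1, (10|31)=+1; (−1)^{-2·-4·15}·(+1)^-4·(+1)^-2 = +1.
(6545, 5 / ℚ) ramifies at {7, 17}: a division algebra.

[7, 17]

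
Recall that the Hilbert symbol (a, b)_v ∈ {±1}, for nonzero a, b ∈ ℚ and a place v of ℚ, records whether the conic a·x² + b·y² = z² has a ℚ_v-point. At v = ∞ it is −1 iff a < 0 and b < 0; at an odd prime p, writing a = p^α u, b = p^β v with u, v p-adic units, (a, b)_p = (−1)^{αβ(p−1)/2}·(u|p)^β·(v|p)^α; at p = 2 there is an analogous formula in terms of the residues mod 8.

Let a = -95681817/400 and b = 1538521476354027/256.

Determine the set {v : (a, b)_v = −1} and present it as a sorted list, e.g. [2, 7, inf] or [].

(a, b) ≡ (-2233, 667) mod (ℚ^×)²; places V = {2, 3, 5, 7, 11, 23, 29, ∞}.
(a,b)_7: α=1, u≡6; β=0, v≡1 (mod 7); (6|7)=-1, (1|7)=+1; sign (−1)^0·-1^0·+1^1 = +1.
(a,b)_3: α=4, u≡2; β=4, v≡1 (mod 3); (2|3)=-1, (1|3)=+1; sign (−1)^0·-1^4·+1^4 = +1.
(a,b)_29: α=1, u≡12; β=3, v≡5 (mod 29); (12|29)=-1, (5|29)=+1; sign (−1)^0·-1^3·+1^1 = -1.
(a,b)_5: α=-2, u≡3; β=0, v≡2 (mod 5); (3|5)=-1, (2|5)=-1; sign (−1)^0·-1^0·-1^-2 = +1.
(a,b)_11: α=1, u≡6; β=2, v≡10 (mod 11); (6|11)=-1, (10|11)=-1; sign (−1)^0·-1^2·-1^1 = -1.
(a,b)_∞: sgn(-2233)=−, sgn(667)=+, so +1.
(a,b)_2: α=-4, β=-8; u≡7, v≡3 (mod 8); ε(u)ε(v)=1·1, αω(v)=-4·1, βω(u)=-8·0; sum ≡ 1  ⇒  -1.
(a,b)_23: α=2, u≡5; β=5, v≡9 (mod 23); (5|23)=-1, (9|23)=+1; sign (−1)^0·-1^5·+1^2 = -1.
(-2233, 667 / ℚ) ramifies at {2, 11, 23, 29}: a division algebra.

[2, 11, 23, 29]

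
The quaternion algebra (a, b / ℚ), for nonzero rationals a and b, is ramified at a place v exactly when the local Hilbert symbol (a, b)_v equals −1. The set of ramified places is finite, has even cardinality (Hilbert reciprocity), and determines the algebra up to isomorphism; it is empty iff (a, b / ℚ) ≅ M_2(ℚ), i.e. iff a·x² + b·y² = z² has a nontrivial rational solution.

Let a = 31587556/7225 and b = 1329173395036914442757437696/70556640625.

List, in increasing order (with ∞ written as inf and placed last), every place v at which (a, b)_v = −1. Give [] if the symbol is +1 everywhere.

[7, 13, 19, 23]

(a, b) ≡ (3289, 33649) mod (ℚ^×)²; places V = {2, 5, 7, 11, 13, 17, 19, 23, ∞}.
(a,b)_19: α=0, u≡15; β=1, v≡6 (mod 19); (15|19)=-1, (6|19)=+1; sign (−1)^0·-1^1·+1^0 = -1.
(a,b)_5: α=-2, u≡4; β=-12, v≡4 (mod 5); (4|5)=+1, (4|5)=+1; sign (−1)^0·+1^-12·+1^-2 = +1.
(a,b)_7: α=4, u≡3; β=9, v≡5 (mod 7); (3|7)=-1, (5|7)=-1; sign (−1)^0·-1^9·-1^4 = -1.
(a,b)_2: α=2, β=8; u≡1, v≡1 (mod 8); ε(u)ε(v)=0·0, αω(v)=2·0, βω(u)=8·0; sum ≡ 0  ⇒  +1.
(a,b)_11: α=1, u≡10; β=7, v≡4 (mod 11); (10|11)=-1, (4|11)=+1; sign (−1)^1·-1^7·+1^1 = +1.
(a,b)_17: α=-2, u≡16; β=-2, v≡10 (mod 17); (16|17)=+1, (10|17)=-1; sign (−1)^0·+1^-2·-1^-2 = +1.
(a,b)_13: α=1, u≡6; β=4, v≡11 (mod 13); (6|13)=-1, (11|13)=-1; sign (−1)^0·-1^4·-1^1 = -1.
(a,b)_∞: sgn(3289)=+, sgn(33649)=+, so +1.
(a,b)_23: α=1, u≡14; β=3, v≡11 (mod 23); (14|23)=-1, (11|23)=-1; sign (−1)^1·-1^3·-1^1 = -1.
|Ram(3289, 33649)| = 4, even; anisotropic at {7, 13, 19, 23}.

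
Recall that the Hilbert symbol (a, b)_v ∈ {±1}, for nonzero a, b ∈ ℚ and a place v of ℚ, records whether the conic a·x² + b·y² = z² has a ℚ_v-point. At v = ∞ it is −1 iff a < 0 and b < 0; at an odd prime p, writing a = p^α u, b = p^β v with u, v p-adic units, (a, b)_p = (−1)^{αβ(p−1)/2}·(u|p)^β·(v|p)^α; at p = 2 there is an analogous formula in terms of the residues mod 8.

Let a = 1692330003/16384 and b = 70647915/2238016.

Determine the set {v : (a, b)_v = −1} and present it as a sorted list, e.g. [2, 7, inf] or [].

[2, 3, 5, 29]

(a, b) ≡ (3, 435) mod (ℚ^×)²; places V = {2, 3, 5, 7, 11, 13, 17, 29, 31, ∞}.
(a,b)_17: α=0, u≡14; β=-2, v≡7 (mod 17); (14|17)=-1, (7|17)=-1; sign (−1)^0·-1^-2·-1^0 = +1.
(a,b)_13: α=2, u≡1; β=2, v≡7 (mod 13); (1|13)=+1, (7|13)=-1; sign (−1)^0·+1^2·-1^2 = +1.
(a,b)_11: α=0, u≡9; β=-2, v≡6 (mod 11); (9|11)=+1, (6|11)=-1; sign (−1)^0·+1^-2·-1^0 = +1.
(a,b)_7: α=2, u≡3; β=0, v≡4 (mod 7); (3|7)=-1, (4|7)=+1; sign (−1)^0·-1^0·+1^2 = +1.
(a,b)_31: α=0, u≡26; β=2, v≡7 (mod 31); (26|31)=-1, (7|31)=+1; sign (−1)^0·-1^2·+1^0 = +1.
(a,b)_5: α=0, u≡2; β=1, v≡3 (mod 5); (2|5)=-1, (3|5)=-1; sign (−1)^0·-1^1·-1^0 = -1.
(a,b)_∞: sgn(3)=+, sgn(435)=+, so +1.
(a,b)_29: α=2, u≡27; β=1, v≡10 (mod 29); (27|29)=-1, (10|29)=-1; sign (−1)^0·-1^1·-1^2 = -1.
(a,b)_3: α=5, u≡1; β=1, v≡1 (mod 3); (1|3)=+1, (1|3)=+1; sign (−1)^1·+1^1·+1^5 = -1.
(a,b)_2: α=-14, β=-6; u≡3, v≡3 (mod 8); ε(u)ε(v)=1·1, αω(v)=-14·1, βω(u)=-6·1; sum ≡ 1  ⇒  -1.
(3, 435 / ℚ) ramifies at {2, 3, 5, 29}: a division algebra.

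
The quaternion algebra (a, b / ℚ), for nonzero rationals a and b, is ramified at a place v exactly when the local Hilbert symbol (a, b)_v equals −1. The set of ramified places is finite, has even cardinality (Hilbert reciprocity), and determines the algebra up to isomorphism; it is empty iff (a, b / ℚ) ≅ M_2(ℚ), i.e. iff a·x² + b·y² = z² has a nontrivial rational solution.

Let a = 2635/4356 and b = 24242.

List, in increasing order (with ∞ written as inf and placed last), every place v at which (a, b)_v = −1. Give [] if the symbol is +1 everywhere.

[2, 5]

(a, b) ≡ (2635, 24242) mod (ℚ^×)²; places V = {2, 3, 5, 11, 17, 23, 31, ∞}.
(a,b)_5: α=1, u≡2; β=0, v≡2 (mod 5); (2|5)=-1, (2|5)=-1; sign (−1)^0·-1^0·-1^1 = -1.
(a,b)_11: α=-2, u≡2; β=0, v≡9 (mod 11); (2|11)=-1, (9|11)=+1; sign (−1)^0·-1^0·+1^-2 = +1.
(a,b)_17: α=1, u≡9; β=1, v≡15 (mod 17); (9|17)=+1, (15|17)=+1; sign (−1)^0·+1^1·+1^1 = +1.
(a,b)_2: α=-2, β=1; u≡3, v≡1 (mod 8); ε(u)ε(v)=1·0, αω(v)=-2·0, βω(u)=1·1; sum ≡ 1  ⇒  -1.
(a,b)_3: α=-2, u≡1; β=0, v≡2 (mod 3); (1|3)=+1, (2|3)=-1; sign (−1)^0·+1^0·-1^-2 = +1.
(a,b)_31: α=1, u≡15; β=1, v≡7 (mod 31); (15|31)=-1, (7|31)=+1; sign (−1)^1·-1^1·+1^1 = +1.
(a,b)_23: α=0, u≡4; β=1, v≡19 (mod 23); (4|23)=+1, (19|23)=-1; sign (−1)^0·+1^1·-1^0 = +1.
(a,b)_∞: sgn(2635)=+, sgn(24242)=+, so +1.
(2635, 24242 / ℚ) ramifies at {2, 5}: a division algebra.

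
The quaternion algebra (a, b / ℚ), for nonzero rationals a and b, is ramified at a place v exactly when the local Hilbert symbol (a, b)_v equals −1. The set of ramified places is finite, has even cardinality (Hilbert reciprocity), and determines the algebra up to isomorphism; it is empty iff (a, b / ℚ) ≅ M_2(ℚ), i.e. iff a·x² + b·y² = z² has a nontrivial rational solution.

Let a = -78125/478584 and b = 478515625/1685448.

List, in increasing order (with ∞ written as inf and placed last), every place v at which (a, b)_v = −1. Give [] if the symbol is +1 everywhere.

[2, 5]

Mod squares: a ≡ -230, b ≡ 2. Check v ∈ {∞, 2, 3, 5, 7, 17, 23}.
v=∞: -230 < 0 and 2 > 0  ⇒  (a,b)_∞ = +1.
v=23: a=23^-1·(≡9), b=23^0·(≡12) mod 23; (9|23)=+1, (12|23)=+1; (−1)^{-1·0·11}·(+1)^0·(+1)^-1 = +1.
v=17: a=17^-2·(≡1), b=17^-2·(≡16) mod 17; (1|17)=+1, (16|17)=+1; (−1)^{-2·-2·8}·(+1)^-2·(+1)^-2 = +1.
v=7: a=7^0·(≡2), b=7^2·(≡1) mod 7; (2|7)=+1, (1|7)=+1; (−1)^{0·2·3}·(+1)^2·(+1)^0 = +1.
v=3: a=3^-2·(≡1), b=3^-6·(≡2) mod 3; (1|3)=+1, (2|3)=-1; (−1)^{-2·-6·1}·(+1)^-6·(-1)^-2 = +1.
v=2: v_2(a)=-3, v_2(b)=-3; units ≡ 5, 1 (mod 8); ε·ε+αω+βω = 0·0+-3·0+-3·1 ≡ 1  ⇒  (a,b)_2 = -1.
v=5: a=5^7·(≡1), b=5^10·(≡3) mod 5; (1|5)=+1, (3|5)=-1; (−1)^{7·10·2}·(+1)^10·(-1)^7 = -1.
Ram(-230, 2) = {2, 5}; no ℚ_2-point on the conic.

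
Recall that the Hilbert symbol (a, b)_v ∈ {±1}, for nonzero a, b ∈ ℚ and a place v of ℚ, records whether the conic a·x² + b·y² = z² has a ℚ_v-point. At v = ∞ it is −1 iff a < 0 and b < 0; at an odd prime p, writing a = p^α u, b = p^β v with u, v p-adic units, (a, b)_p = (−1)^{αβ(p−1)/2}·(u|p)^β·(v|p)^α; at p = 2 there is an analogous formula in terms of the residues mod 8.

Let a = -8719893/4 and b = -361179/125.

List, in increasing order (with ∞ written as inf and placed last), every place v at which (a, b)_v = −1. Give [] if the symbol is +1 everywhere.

(a, b) ≡ (-13, -455) mod (ℚ^×)²; places V = {2, 3, 5, 7, 13, ∞}.
(a,b)_∞: sgn(-13)=−, sgn(-455)=−, so -1.
(a,b)_5: α=0, u≡3; β=-3, v≡1 (mod 5); (3|5)=-1, (1|5)=+1; sign (−1)^0·-1^-3·+1^0 = -1.
(a,b)_2: α=-2, β=0; u≡3, v≡1 (mod 8); ε(u)ε(v)=1·0, αω(v)=-2·0, βω(u)=0·1; sum ≡ 0  ⇒  +1.
(a,b)_13: α=3, u≡12; β=1, v≡3 (mod 13); (12|13)=+1, (3|13)=+1; sign (−1)^0·+1^1·+1^3 = +1.
(a,b)_7: α=2, u≡1; β=3, v≡3 (mod 7); (1|7)=+1, (3|7)=-1; sign (−1)^0·+1^3·-1^2 = +1.
(a,b)_3: α=4, u≡2; β=4, v≡1 (mod 3); (2|3)=-1, (1|3)=+1; sign (−1)^0·-1^4·+1^4 = +1.
Ram(-13, -455) = {5, ∞}; no ℚ_5-point on the conic.

[5, inf]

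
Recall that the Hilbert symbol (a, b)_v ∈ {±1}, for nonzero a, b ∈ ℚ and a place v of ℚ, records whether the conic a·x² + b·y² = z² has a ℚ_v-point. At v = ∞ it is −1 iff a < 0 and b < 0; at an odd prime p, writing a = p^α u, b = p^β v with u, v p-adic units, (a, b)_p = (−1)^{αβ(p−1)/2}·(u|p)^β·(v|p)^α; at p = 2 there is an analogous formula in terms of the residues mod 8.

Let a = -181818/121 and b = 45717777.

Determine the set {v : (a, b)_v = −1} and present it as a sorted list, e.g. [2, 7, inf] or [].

Mod squares: a ≡ -20202, b ≡ 217. Check v ∈ {∞, 2, 3, 7, 11, 13, 17, 31, 37}.
v=7: a=7^1·(≡5), b=7^1·(≡6) mod 7; (5|7)=-1, (6|7)=-1; (−1)^{1·1·3}·(-1)^1·(-1)^1 = -1.
v=∞: -20202 < 0 and 217 > 0  ⇒  (a,b)_∞ = +1.
v=13: a=13^1·(≡7), b=13^0·(≡1) mod 13; (7|13)=-1, (1|13)=+1; (−1)^{1·0·6}·(-1)^0·(+1)^1 = +1.
v=37: a=37^1·(≡34), b=37^0·(≡22) mod 37; (34|37)=+1, (22|37)=-1; (−1)^{1·0·18}·(+1)^0·(-1)^1 = -1.
v=11: a=11^-2·(≡1), b=11^0·(≡6) mod 11; (1|11)=+1, (6|11)=-1; (−1)^{-2·0·5}·(+1)^0·(-1)^-2 = +1.
v=3: a=3^3·(≡1), b=3^6·(≡1) mod 3; (1|3)=+1, (1|3)=+1; (−1)^{3·6·1}·(+1)^6·(+1)^3 = +1.
v=17: a=17^0·(≡7), b=17^2·(≡8) mod 17; (7|17)=-1, (8|17)=+1; (−1)^{0·2·8}·(-1)^2·(+1)^0 = +1.
v=2: v_2(a)=1, v_2(b)=0; units ≡ 3, 1 (mod 8); ε·ε+αω+βω = 1·0+1·0+0·1 ≡ 0  ⇒  (a,b)_2 = +1.
v=31: a=31^0·(≡1), b=31^1·(≡4) mod 31; (1|31)=+1, (4|31)=+1; (−1)^{0·1·15}·(+1)^1·(+1)^0 = +1.
(-20202, 217 / ℚ) ramifies at {7, 37}: a division algebra.

[7, 37]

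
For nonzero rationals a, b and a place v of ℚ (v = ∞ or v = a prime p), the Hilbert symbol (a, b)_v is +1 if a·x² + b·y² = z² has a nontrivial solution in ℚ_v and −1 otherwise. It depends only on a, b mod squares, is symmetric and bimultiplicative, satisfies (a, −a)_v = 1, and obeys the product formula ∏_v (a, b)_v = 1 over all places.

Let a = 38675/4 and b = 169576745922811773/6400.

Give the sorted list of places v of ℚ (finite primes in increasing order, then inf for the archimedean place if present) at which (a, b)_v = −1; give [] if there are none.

[7, 29]

Mod squares: a ≡ 1547, b ≡ 3026933. Check v ∈ {∞, 2, 3, 5, 7, 13, 17, 29, 31, 37}.
v=∞: 1547 > 0 and 3026933 > 0  ⇒  (a,b)_∞ = +1.
v=17: a=17^1·(≡12), b=17^4·(≡2) mod 17; (12|17)=-1, (2|17)=+1; (−1)^{1·4·8}·(-1)^4·(+1)^1 = +1.
v=3: a=3^0·(≡2), b=3^4·(≡2) mod 3; (2|3)=-1, (2|3)=-1; (−1)^{0·4·1}·(-1)^4·(-1)^0 = +1.
v=5: a=5^2·(≡3), b=5^-2·(≡3) mod 5; (3|5)=-1, (3|5)=-1; (−1)^{2·-2·2}·(-1)^-2·(-1)^2 = +1.
v=13: a=13^1·(≡6), b=13^3·(≡8) mod 13; (6|13)=-1, (8|13)=-1; (−1)^{1·3·6}·(-1)^3·(-1)^1 = +1.
v=31: a=31^0·(≡20), b=31^1·(≡13) mod 31; (20|31)=+1, (13|31)=-1; (−1)^{0·1·15}·(+1)^1·(-1)^0 = +1.
v=37: a=37^0·(≡21), b=37^1·(≡29) mod 37; (21|37)=+1, (29|37)=-1; (−1)^{0·1·18}·(+1)^1·(-1)^0 = +1.
v=7: a=7^1·(≡4), b=7^3·(≡1) mod 7; (4|7)=+1, (1|7)=+1; (−1)^{1·3·3}·(+1)^3·(+1)^1 = -1.
v=2: v_2(a)=-2, v_2(b)=-8; units ≡ 3, 5 (mod 8); ε·ε+αω+βω = 1·0+-2·1+-8·1 ≡ 0  ⇒  (a,b)_2 = +1.
v=29: a=29^0·(≡19), b=29^1·(≡6) mod 29; (19|29)=-1, (6|29)=+1; (−1)^{0·1·14}·(-1)^1·(+1)^0 = -1.
(1547, 3026933 / ℚ) ramifies at {7, 29}: a division algebra.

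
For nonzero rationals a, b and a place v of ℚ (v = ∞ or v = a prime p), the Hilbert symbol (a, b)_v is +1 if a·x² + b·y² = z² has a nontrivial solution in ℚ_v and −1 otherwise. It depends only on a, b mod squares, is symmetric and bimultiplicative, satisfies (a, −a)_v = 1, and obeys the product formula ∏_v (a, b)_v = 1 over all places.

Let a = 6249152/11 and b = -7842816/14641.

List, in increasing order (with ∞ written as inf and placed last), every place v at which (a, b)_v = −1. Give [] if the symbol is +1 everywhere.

[7, 11, 13, 23, 29, 37]

(a, b) ≡ (1074073, -851) mod (ℚ^×)²; places V = {2, 3, 7, 11, 13, 23, 29, 37, ∞}.
(a,b)_2: α=6, β=10; u≡1, v≡5 (mod 8); ε(u)ε(v)=0·0, αω(v)=6·1, βω(u)=10·0; sum ≡ 0  ⇒  +1.
(a,b)_11: α=-1, u≡8; β=-4, v≡8 (mod 11); (8|11)=-1, (8|11)=-1; sign (−1)^0·-1^-4·-1^-1 = -1.
(a,b)_29: α=1, u≡28; β=0, v≡14 (mod 29); (28|29)=+1, (14|29)=-1; sign (−1)^0·+1^0·-1^1 = -1.
(a,b)_13: α=1, u≡5; β=0, v≡2 (mod 13); (5|13)=-1, (2|13)=-1; sign (−1)^0·-1^0·-1^1 = -1.
(a,b)_3: α=0, u≡1; β=2, v≡1 (mod 3); (1|3)=+1, (1|3)=+1; sign (−1)^0·+1^2·+1^0 = +1.
(a,b)_7: α=1, u≡3; β=0, v≡3 (mod 7); (3|7)=-1, (3|7)=-1; sign (−1)^0·-1^0·-1^1 = -1.
(a,b)_∞: sgn(1074073)=+, sgn(-851)=−, so +1.
(a,b)_23: α=0, u≡11; β=1, v≡4 (mod 23); (11|23)=-1, (4|23)=+1; sign (−1)^0·-1^1·+1^0 = -1.
(a,b)_37: α=1, u≡16; β=1, v≡13 (mod 37); (16|37)=+1, (13|37)=-1; sign (−1)^0·+1^1·-1^1 = -1.
Ram(1074073, -851) = {7, 11, 13, 23, 29, 37}; no ℚ_7-point on the conic.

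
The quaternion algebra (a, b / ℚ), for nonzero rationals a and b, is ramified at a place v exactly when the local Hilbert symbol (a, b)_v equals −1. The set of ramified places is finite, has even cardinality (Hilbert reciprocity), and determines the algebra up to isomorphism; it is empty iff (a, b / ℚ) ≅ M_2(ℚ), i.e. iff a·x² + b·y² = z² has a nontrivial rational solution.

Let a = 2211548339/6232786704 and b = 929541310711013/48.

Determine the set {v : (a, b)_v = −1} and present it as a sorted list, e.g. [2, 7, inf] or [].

Mod squares: a ≡ 19019, b ≡ 1311. Check v ∈ {∞, 2, 3, 7, 11, 13, 17, 19, 23, 31, 43, 47}.
v=∞: 19019 > 0 and 1311 > 0  ⇒  (a,b)_∞ = +1.
v=47: a=47^0·(≡31), b=47^2·(≡2) mod 47; (31|47)=-1, (2|47)=+1; (−1)^{0·2·23}·(-1)^2·(+1)^0 = +1.
v=7: a=7^1·(≡1), b=7^2·(≡1) mod 7; (1|7)=+1, (1|7)=+1; (−1)^{1·2·3}·(+1)^2·(+1)^1 = +1.
v=2: v_2(a)=-4, v_2(b)=-4; units ≡ 3, 7 (mod 8); ε·ε+αω+βω = 1·1+-4·0+-4·1 ≡ 1  ⇒  (a,b)_2 = -1.
v=23: a=23^0·(≡10), b=23^1·(≡14) mod 23; (10|23)=-1, (14|23)=-1; (−1)^{0·1·11}·(-1)^1·(-1)^0 = -1.
v=17: a=17^-2·(≡9), b=17^0·(≡8) mod 17; (9|17)=+1, (8|17)=+1; (−1)^{-2·0·8}·(+1)^0·(+1)^-2 = +1.
v=31: a=31^2·(≡4), b=31^2·(≡25) mod 31; (4|31)=+1, (25|31)=+1; (−1)^{2·2·15}·(+1)^2·(+1)^2 = +1.
v=19: a=19^1·(≡12), b=19^1·(≡13) mod 19; (12|19)=-1, (13|19)=-1; (−1)^{1·1·9}·(-1)^1·(-1)^1 = -1.
v=43: a=43^-2·(≡4), b=43^0·(≡9) mod 43; (4|43)=+1, (9|43)=+1; (−1)^{-2·0·21}·(+1)^0·(+1)^-2 = +1.
v=3: a=3^-6·(≡2), b=3^-1·(≡2) mod 3; (2|3)=-1, (2|3)=-1; (−1)^{-6·-1·1}·(-1)^-1·(-1)^-6 = -1.
v=11: a=11^3·(≡8), b=11^2·(≡10) mod 11; (8|11)=-1, (10|11)=-1; (−1)^{3·2·5}·(-1)^2·(-1)^3 = -1.
v=13: a=13^1·(≡11), b=13^2·(≡11) mod 13; (11|13)=-1, (11|13)=-1; (−1)^{1·2·6}·(-1)^2·(-1)^1 = -1.
(19019, 1311 / ℚ) ramifies at {2, 3, 11, 13, 19, 23}: a division algebra.

[2, 3, 11, 13, 19, 23]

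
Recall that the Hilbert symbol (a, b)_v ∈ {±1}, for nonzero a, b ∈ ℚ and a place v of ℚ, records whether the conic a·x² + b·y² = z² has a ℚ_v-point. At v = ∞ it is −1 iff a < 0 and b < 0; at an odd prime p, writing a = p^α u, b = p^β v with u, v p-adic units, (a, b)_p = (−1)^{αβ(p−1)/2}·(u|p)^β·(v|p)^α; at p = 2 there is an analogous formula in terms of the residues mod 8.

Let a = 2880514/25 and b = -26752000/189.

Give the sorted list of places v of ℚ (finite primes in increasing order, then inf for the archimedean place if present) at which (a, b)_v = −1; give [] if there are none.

[11, 19]

Mod squares: a ≡ 58786, b ≡ -21945. Check v ∈ {∞, 2, 3, 5, 7, 11, 13, 17, 19}.
v=7: a=7^3·(≡3), b=7^-1·(≡2) mod 7; (3|7)=-1, (2|7)=+1; (−1)^{3·-1·3}·(-1)^-1·(+1)^3 = +1.
v=19: a=19^1·(≡4), b=19^1·(≡5) mod 19; (4|19)=+1, (5|19)=+1; (−1)^{1·1·9}·(+1)^1·(+1)^1 = -1.
v=2: v_2(a)=1, v_2(b)=10; units ≡ 1, 7 (mod 8); ε·ε+αω+βω = 0·1+1·0+10·0 ≡ 0  ⇒  (a,b)_2 = +1.
v=11: a=11^0·(≡7), b=11^1·(≡6) mod 11; (7|11)=-1, (6|11)=-1; (−1)^{0·1·5}·(-1)^1·(-1)^0 = -1.
v=13: a=13^1·(≡7), b=13^0·(≡9) mod 13; (7|13)=-1, (9|13)=+1; (−1)^{1·0·6}·(-1)^0·(+1)^1 = +1.
v=5: a=5^-2·(≡4), b=5^3·(≡1) mod 5; (4|5)=+1, (1|5)=+1; (−1)^{-2·3·2}·(+1)^3·(+1)^-2 = +1.
v=∞: 58786 > 0 and -21945 < 0  ⇒  (a,b)_∞ = +1.
v=17: a=17^1·(≡11), b=17^0·(≡8) mod 17; (11|17)=-1, (8|17)=+1; (−1)^{1·0·8}·(-1)^0·(+1)^1 = +1.
v=3: a=3^0·(≡1), b=3^-3·(≡2) mod 3; (1|3)=+1, (2|3)=-1; (−1)^{0·-3·1}·(+1)^-3·(-1)^0 = +1.
Ram(58786, -21945) = {11, 19}; no ℚ_11-point on the conic.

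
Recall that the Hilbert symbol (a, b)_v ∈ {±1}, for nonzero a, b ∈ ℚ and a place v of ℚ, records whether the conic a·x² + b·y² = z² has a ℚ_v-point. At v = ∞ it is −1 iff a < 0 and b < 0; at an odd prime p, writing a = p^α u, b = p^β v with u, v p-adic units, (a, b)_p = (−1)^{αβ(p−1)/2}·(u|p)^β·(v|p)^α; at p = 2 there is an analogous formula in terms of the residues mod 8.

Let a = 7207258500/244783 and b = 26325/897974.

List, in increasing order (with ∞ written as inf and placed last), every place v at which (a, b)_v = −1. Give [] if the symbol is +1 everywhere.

[2, 5]

(a, b) ≡ (455, 4862) mod (ℚ^×)²; places V = {2, 3, 5, 7, 11, 13, 17, ∞}.
(a,b)_11: α=-2, u≡9; β=-1, v≡8 (mod 11); (9|11)=+1, (8|11)=-1; sign (−1)^0·+1^-1·-1^-2 = +1.
(a,b)_3: α=8, u≡2; β=4, v≡2 (mod 3); (2|3)=-1, (2|3)=-1; sign (−1)^0·-1^4·-1^8 = +1.
(a,b)_13: α=3, u≡9; β=1, v≡3 (mod 13); (9|13)=+1, (3|13)=+1; sign (−1)^0·+1^1·+1^3 = +1.
(a,b)_∞: sgn(455)=+, sgn(4862)=+, so +1.
(a,b)_7: α=-1, u≡2; β=-4, v≡4 (mod 7); (2|7)=+1, (4|7)=+1; sign (−1)^0·+1^-4·+1^-1 = +1.
(a,b)_17: α=-2, u≡15; β=-1, v≡3 (mod 17); (15|17)=+1, (3|17)=-1; sign (−1)^0·+1^-1·-1^-2 = +1.
(a,b)_5: α=3, u≡1; β=2, v≡2 (mod 5); (1|5)=+1, (2|5)=-1; sign (−1)^0·+1^2·-1^3 = -1.
(a,b)_2: α=2, β=-1; u≡7, v≡7 (mod 8); ε(u)ε(v)=1·1, αω(v)=2·0, βω(u)=-1·0; sum ≡ 1  ⇒  -1.
|Ram(455, 4862)| = 2, even; anisotropic at {2, 5}.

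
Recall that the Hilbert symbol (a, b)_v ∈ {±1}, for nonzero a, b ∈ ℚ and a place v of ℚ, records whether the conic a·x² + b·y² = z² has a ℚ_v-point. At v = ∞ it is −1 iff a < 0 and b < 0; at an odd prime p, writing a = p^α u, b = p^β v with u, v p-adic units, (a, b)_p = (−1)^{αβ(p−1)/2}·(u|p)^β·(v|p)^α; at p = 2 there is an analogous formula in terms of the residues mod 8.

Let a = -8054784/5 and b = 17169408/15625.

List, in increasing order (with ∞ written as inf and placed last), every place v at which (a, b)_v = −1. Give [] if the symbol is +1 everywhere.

(a, b) ≡ (-4370, 23) mod (ℚ^×)²; places V = {2, 3, 5, 19, 23, ∞}.
(a,b)_3: α=2, u≡1; β=6, v≡2 (mod 3); (1|3)=+1, (2|3)=-1; sign (−1)^0·+1^6·-1^2 = +1.
(a,b)_∞: sgn(-4370)=−, sgn(23)=+, so +1.
(a,b)_19: α=1, u≡6; β=0, v≡11 (mod 19); (6|19)=+1, (11|19)=+1; sign (−1)^0·+1^0·+1^1 = +1.
(a,b)_23: α=1, u≡21; β=1, v≡1 (mod 23); (21|23)=-1, (1|23)=+1; sign (−1)^1·-1^1·+1^1 = +1.
(a,b)_2: α=11, β=10; u≡7, v≡7 (mod 8); ε(u)ε(v)=1·1, αω(v)=11·0, βω(u)=10·0; sum ≡ 1  ⇒  -1.
(a,b)_5: α=-1, u≡1; β=-6, v≡3 (mod 5); (1|5)=+1, (3|5)=-1; sign (−1)^0·+1^-6·-1^-1 = -1.
|Ram(-4370, 23)| = 2, even; anisotropic at {2, 5}.

[2, 5]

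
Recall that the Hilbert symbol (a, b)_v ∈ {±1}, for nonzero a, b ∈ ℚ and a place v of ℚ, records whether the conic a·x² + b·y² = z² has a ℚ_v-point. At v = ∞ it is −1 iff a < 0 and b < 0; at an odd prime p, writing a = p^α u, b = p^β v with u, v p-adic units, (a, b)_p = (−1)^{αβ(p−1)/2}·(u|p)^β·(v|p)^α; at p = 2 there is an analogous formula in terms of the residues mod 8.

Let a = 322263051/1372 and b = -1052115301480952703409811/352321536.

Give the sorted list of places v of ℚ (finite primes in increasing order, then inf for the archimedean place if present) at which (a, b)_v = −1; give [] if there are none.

(a, b) ≡ (154077, -6625311) mod (ℚ^×)²; places V = {2, 3, 7, 11, 17, 23, 29, 43, ∞}.
(a,b)_11: α=5, u≡4; β=11, v≡1 (mod 11); (4|11)=+1, (1|11)=+1; sign (−1)^1·+1^11·+1^5 = -1.
(a,b)_∞: sgn(154077)=+, sgn(-6625311)=−, so +1.
(a,b)_2: α=-2, β=-24; u≡5, v≡1 (mod 8); ε(u)ε(v)=0·0, αω(v)=-2·0, βω(u)=-24·1; sum ≡ 0  ⇒  +1.
(a,b)_43: α=0, u≡37; β=1, v≡24 (mod 43); (37|43)=-1, (24|43)=+1; sign (−1)^0·-1^1·+1^0 = -1.
(a,b)_17: α=0, u≡10; β=2, v≡6 (mod 17); (10|17)=-1, (6|17)=-1; sign (−1)^0·-1^2·-1^0 = +1.
(a,b)_3: α=1, u≡2; β=-1, v≡1 (mod 3); (2|3)=-1, (1|3)=+1; sign (−1)^1·-1^-1·+1^1 = +1.
(a,b)_29: α=1, u≡1; β=3, v≡15 (mod 29); (1|29)=+1, (15|29)=-1; sign (−1)^0·+1^3·-1^1 = -1.
(a,b)_23: α=1, u≡6; β=3, v≡18 (mod 23); (6|23)=+1, (18|23)=+1; sign (−1)^1·+1^3·+1^1 = -1.
(a,b)_7: α=-3, u≡3; β=-1, v≡1 (mod 7); (3|7)=-1, (1|7)=+1; sign (−1)^1·-1^-1·+1^-3 = +1.
Ram(154077, -6625311) = {11, 23, 29, 43}; no ℚ_11-point on the conic.

[11, 23, 29, 43]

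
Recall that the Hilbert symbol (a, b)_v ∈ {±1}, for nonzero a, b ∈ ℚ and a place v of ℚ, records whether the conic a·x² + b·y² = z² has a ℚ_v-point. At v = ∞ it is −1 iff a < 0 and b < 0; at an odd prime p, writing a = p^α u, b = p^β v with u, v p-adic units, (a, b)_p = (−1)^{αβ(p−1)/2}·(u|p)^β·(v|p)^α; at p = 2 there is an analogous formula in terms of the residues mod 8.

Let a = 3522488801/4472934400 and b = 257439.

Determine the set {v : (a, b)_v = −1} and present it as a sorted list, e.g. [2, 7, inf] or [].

[3, 7, 13, 41]

(a, b) ≡ (41, 257439) mod (ℚ^×)²; places V = {2, 3, 5, 7, 11, 13, 19, 23, 31, 41, ∞}.
(a,b)_7: α=0, u≡5; β=1, v≡6 (mod 7); (5|7)=-1, (6|7)=-1; sign (−1)^0·-1^1·-1^0 = -1.
(a,b)_∞: sgn(41)=+, sgn(257439)=+, so +1.
(a,b)_23: α=2, u≡1; β=1, v≡15 (mod 23); (1|23)=+1, (15|23)=-1; sign (−1)^0·+1^1·-1^2 = +1.
(a,b)_19: α=-2, u≡14; β=0, v≡8 (mod 19); (14|19)=-1, (8|19)=-1; sign (−1)^0·-1^0·-1^-2 = +1.
(a,b)_31: α=2, u≡20; β=0, v≡15 (mod 31); (20|31)=+1, (15|31)=-1; sign (−1)^0·+1^0·-1^2 = +1.
(a,b)_13: α=2, u≡5; β=1, v≡4 (mod 13); (5|13)=-1, (4|13)=+1; sign (−1)^0·-1^1·+1^2 = -1.
(a,b)_41: α=1, u≡32; β=1, v≡6 (mod 41); (32|41)=+1, (6|41)=-1; sign (−1)^0·+1^1·-1^1 = -1.
(a,b)_2: α=-12, β=0; u≡1, v≡7 (mod 8); ε(u)ε(v)=0·1, αω(v)=-12·0, βω(u)=0·0; sum ≡ 0  ⇒  +1.
(a,b)_11: α=-2, u≡2; β=0, v≡6 (mod 11); (2|11)=-1, (6|11)=-1; sign (−1)^0·-1^0·-1^-2 = +1.
(a,b)_3: α=0, u≡2; β=1, v≡1 (mod 3); (2|3)=-1, (1|3)=+1; sign (−1)^0·-1^1·+1^0 = -1.
(a,b)_5: α=-2, u≡1; β=0, v≡4 (mod 5); (1|5)=+1, (4|5)=+1; sign (−1)^0·+1^0·+1^-2 = +1.
|Ram(41, 257439)| = 4, even; anisotropic at {3, 7, 13, 41}.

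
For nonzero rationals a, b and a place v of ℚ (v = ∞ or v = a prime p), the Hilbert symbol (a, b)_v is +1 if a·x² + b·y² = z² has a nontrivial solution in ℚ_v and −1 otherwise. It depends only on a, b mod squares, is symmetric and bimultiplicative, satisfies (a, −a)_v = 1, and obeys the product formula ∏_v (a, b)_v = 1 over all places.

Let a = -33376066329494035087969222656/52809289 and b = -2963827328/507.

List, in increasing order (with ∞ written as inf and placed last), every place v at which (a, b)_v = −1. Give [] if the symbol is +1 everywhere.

Mod squares: a ≡ -24871, b ≡ -7854. Check v ∈ {∞, 2, 3, 7, 11, 13, 17, 19, 43}.
v=∞: -24871 < 0 and -7854 < 0  ⇒  (a,b)_∞ = -1.
v=13: a=13^-4·(≡2), b=13^-2·(≡2) mod 13; (2|13)=-1, (2|13)=-1; (−1)^{-4·-2·6}·(-1)^-2·(-1)^-4 = +1.
v=17: a=17^3·(≡8), b=17^1·(≡5) mod 17; (8|17)=+1, (5|17)=-1; (−1)^{3·1·8}·(+1)^1·(-1)^3 = -1.
v=2: v_2(a)=22, v_2(b)=7; units ≡ 1, 1 (mod 8); ε·ε+αω+βω = 0·0+22·0+7·0 ≡ 0  ⇒  (a,b)_2 = +1.
v=7: a=7^5·(≡5), b=7^3·(≡3) mod 7; (5|7)=-1, (3|7)=-1; (−1)^{5·3·3}·(-1)^3·(-1)^5 = -1.
v=11: a=11^3·(≡3), b=11^1·(≡3) mod 11; (3|11)=+1, (3|11)=+1; (−1)^{3·1·5}·(+1)^1·(+1)^3 = -1.
v=19: a=19^7·(≡2), b=19^2·(≡12) mod 19; (2|19)=-1, (12|19)=-1; (−1)^{7·2·9}·(-1)^2·(-1)^7 = -1.
v=3: a=3^4·(≡2), b=3^-1·(≡1) mod 3; (2|3)=-1, (1|3)=+1; (−1)^{4·-1·1}·(-1)^-1·(+1)^4 = -1.
v=43: a=43^-2·(≡20), b=43^0·(≡14) mod 43; (20|43)=-1, (14|43)=+1; (−1)^{-2·0·21}·(-1)^0·(+1)^-2 = +1.
|Ram(-24871, -7854)| = 6, even; anisotropic at {3, 7, 11, 17, 19, ∞}.

[3, 7, 11, 17, 19, inf]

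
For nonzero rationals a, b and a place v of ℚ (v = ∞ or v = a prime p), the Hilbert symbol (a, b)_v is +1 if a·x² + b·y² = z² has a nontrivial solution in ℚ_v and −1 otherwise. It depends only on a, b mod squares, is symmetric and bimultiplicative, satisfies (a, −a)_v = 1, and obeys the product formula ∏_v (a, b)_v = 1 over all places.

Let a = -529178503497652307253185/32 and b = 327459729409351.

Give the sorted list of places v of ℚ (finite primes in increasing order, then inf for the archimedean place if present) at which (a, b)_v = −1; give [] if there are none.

Mod squares: a ≡ -206770, b ≡ 319. Check v ∈ {∞, 2, 5, 7, 11, 23, 29, 31}.
v=23: a=23^3·(≡1), b=23^2·(≡7) mod 23; (1|23)=+1, (7|23)=-1; (−1)^{3·2·11}·(+1)^2·(-1)^3 = -1.
v=7: a=7^6·(≡6), b=7^4·(≡4) mod 7; (6|7)=-1, (4|7)=+1; (−1)^{6·4·3}·(-1)^4·(+1)^6 = +1.
v=11: a=11^2·(≡6), b=11^1·(≡2) mod 11; (6|11)=-1, (2|11)=-1; (−1)^{2·1·5}·(-1)^1·(-1)^2 = -1.
v=29: a=29^5·(≡23), b=29^3·(≡8) mod 29; (23|29)=+1, (8|29)=-1; (−1)^{5·3·14}·(+1)^3·(-1)^5 = -1.
v=2: v_2(a)=-5, v_2(b)=0; units ≡ 7, 7 (mod 8); ε·ε+αω+βω = 1·1+-5·0+0·0 ≡ 1  ⇒  (a,b)_2 = -1.
v=∞: -206770 < 0 and 319 > 0  ⇒  (a,b)_∞ = +1.
v=5: a=5^1·(≡4), b=5^0·(≡1) mod 5; (4|5)=+1, (1|5)=+1; (−1)^{1·0·2}·(+1)^0·(+1)^1 = +1.
v=31: a=31^3·(≡30), b=31^2·(≡16) mod 31; (30|31)=-1, (16|31)=+1; (−1)^{3·2·15}·(-1)^2·(+1)^3 = +1.
Ram(-206770, 319) = {2, 11, 23, 29}; no ℚ_2-point on the conic.

[2, 11, 23, 29]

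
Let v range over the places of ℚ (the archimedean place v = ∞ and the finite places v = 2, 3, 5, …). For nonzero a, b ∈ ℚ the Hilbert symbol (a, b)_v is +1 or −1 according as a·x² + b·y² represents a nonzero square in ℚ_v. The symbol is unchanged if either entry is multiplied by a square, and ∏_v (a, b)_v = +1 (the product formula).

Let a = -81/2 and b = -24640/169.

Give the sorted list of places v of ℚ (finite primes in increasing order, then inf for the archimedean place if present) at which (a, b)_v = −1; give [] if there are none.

Mod squares: a ≡ -2, b ≡ -385. Check v ∈ {∞, 2, 3, 5, 7, 11, 13}.
v=7: a=7^0·(≡5), b=7^1·(≡1) mod 7; (5|7)=-1, (1|7)=+1; (−1)^{0·1·3}·(-1)^1·(+1)^0 = -1.
v=11: a=11^0·(≡9), b=11^1·(≡1) mod 11; (9|11)=+1, (1|11)=+1; (−1)^{0·1·5}·(+1)^1·(+1)^0 = +1.
v=3: a=3^4·(≡1), b=3^0·(≡2) mod 3; (1|3)=+1, (2|3)=-1; (−1)^{4·0·1}·(+1)^0·(-1)^4 = +1.
v=∞: -2 < 0 and -385 < 0  ⇒  (a,b)_∞ = -1.
v=5: a=5^0·(≡2), b=5^1·(≡3) mod 5; (2|5)=-1, (3|5)=-1; (−1)^{0·1·2}·(-1)^1·(-1)^0 = -1.
v=13: a=13^0·(≡5), b=13^-2·(≡8) mod 13; (5|13)=-1, (8|13)=-1; (−1)^{0·-2·6}·(-1)^-2·(-1)^0 = +1.
v=2: v_2(a)=-1, v_2(b)=6; units ≡ 7, 7 (mod 8); ε·ε+αω+βω = 1·1+-1·0+6·0 ≡ 1  ⇒  (a,b)_2 = -1.
Ram(-2, -385) = {2, 5, 7, ∞}; no ℚ_2-point on the conic.

[2, 5, 7, inf]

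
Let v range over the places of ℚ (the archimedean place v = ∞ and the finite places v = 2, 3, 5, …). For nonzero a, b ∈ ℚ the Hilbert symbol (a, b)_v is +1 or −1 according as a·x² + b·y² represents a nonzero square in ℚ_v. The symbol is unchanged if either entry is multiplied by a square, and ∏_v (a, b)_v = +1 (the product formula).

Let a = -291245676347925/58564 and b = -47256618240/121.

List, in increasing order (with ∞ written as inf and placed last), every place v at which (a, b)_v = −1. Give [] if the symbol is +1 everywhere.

[2, 3, 5, inf]

(a, b) ≡ (-13, -13485) mod (ℚ^×)²; places V = {2, 3, 5, 11, 13, 29, 31, ∞}.
(a,b)_13: α=3, u≡3; β=2, v≡12 (mod 13); (3|13)=+1, (12|13)=+1; sign (−1)^0·+1^2·+1^3 = +1.
(a,b)_31: α=2, u≡19; β=1, v≡17 (mod 31); (19|31)=+1, (17|31)=-1; sign (−1)^0·+1^1·-1^2 = +1.
(a,b)_29: α=2, u≡20; β=1, v≡1 (mod 29); (20|29)=+1, (1|29)=+1; sign (−1)^0·+1^1·+1^2 = +1.
(a,b)_2: α=-2, β=8; u≡3, v≡3 (mod 8); ε(u)ε(v)=1·1, αω(v)=-2·1, βω(u)=8·1; sum ≡ 1  ⇒  -1.
(a,b)_5: α=2, u≡2; β=1, v≡2 (mod 5); (2|5)=-1, (2|5)=-1; sign (−1)^0·-1^1·-1^2 = -1.
(a,b)_11: α=-4, u≡5; β=-2, v≡4 (mod 11); (5|11)=+1, (4|11)=+1; sign (−1)^0·+1^-2·+1^-4 = +1.
(a,b)_3: α=8, u≡2; β=5, v≡2 (mod 3); (2|3)=-1, (2|3)=-1; sign (−1)^0·-1^5·-1^8 = -1.
(a,b)_∞: sgn(-13)=−, sgn(-13485)=−, so -1.
(-13, -13485 / ℚ) ramifies at {2, 3, 5, ∞}: a division algebra.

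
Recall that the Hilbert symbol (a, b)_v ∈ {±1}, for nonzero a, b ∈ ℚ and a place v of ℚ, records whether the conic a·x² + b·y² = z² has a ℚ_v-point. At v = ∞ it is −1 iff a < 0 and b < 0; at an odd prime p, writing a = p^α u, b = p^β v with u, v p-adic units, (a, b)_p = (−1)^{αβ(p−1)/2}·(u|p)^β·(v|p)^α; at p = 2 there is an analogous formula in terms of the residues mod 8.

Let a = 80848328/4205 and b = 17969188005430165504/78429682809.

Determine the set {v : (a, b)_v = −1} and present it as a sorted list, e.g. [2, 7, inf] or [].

[2, 11]

(a, b) ≡ (10, 286) mod (ℚ^×)²; places V = {2, 3, 5, 7, 11, 13, 17, 29, 37, ∞}.
(a,b)_29: α=-2, u≡8; β=-4, v≡5 (mod 29); (8|29)=-1, (5|29)=+1; sign (−1)^0·-1^-4·+1^-2 = +1.
(a,b)_17: α=4, u≡14; β=4, v≡14 (mod 17); (14|17)=-1, (14|17)=-1; sign (−1)^0·-1^4·-1^4 = +1.
(a,b)_3: α=0, u≡1; β=-4, v≡1 (mod 3); (1|3)=+1, (1|3)=+1; sign (−1)^0·+1^-4·+1^0 = +1.
(a,b)_37: α=0, u≡3; β=-2, v≡30 (mod 37); (3|37)=+1, (30|37)=+1; sign (−1)^0·+1^-2·+1^0 = +1.
(a,b)_∞: sgn(10)=+, sgn(286)=+, so +1.
(a,b)_13: α=0, u≡9; β=1, v≡3 (mod 13); (9|13)=+1, (3|13)=+1; sign (−1)^0·+1^1·+1^0 = +1.
(a,b)_7: α=0, u≡3; β=2, v≡3 (mod 7); (3|7)=-1, (3|7)=-1; sign (−1)^0·-1^2·-1^0 = +1.
(a,b)_11: α=2, u≡2; β=5, v≡3 (mod 11); (2|11)=-1, (3|11)=+1; sign (−1)^0·-1^5·+1^2 = -1.
(a,b)_2: α=3, β=21; u≡5, v≡7 (mod 8); ε(u)ε(v)=0·1, αω(v)=3·0, βω(u)=21·1; sum ≡ 1  ⇒  -1.
(a,b)_5: α=-1, u≡3; β=0, v≡1 (mod 5); (3|5)=-1, (1|5)=+1; sign (−1)^0·-1^0·+1^-1 = +1.
|Ram(10, 286)| = 2, even; anisotropic at {2, 11}.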